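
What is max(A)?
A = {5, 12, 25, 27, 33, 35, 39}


Set A = {5, 12, 25, 27, 33, 35, 39}
Elements in ascending order: 5, 12, 25, 27, 33, 35, 39
The largest element is 39.

39


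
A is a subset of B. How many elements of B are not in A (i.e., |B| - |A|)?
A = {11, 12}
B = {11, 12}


Set A = {11, 12}, |A| = 2
Set B = {11, 12}, |B| = 2
Since A ⊆ B: B \ A = {}
|B| - |A| = 2 - 2 = 0

0


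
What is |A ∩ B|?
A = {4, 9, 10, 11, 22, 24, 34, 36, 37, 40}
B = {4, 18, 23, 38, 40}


Set A = {4, 9, 10, 11, 22, 24, 34, 36, 37, 40}
Set B = {4, 18, 23, 38, 40}
A ∩ B = {4, 40}
|A ∩ B| = 2

2


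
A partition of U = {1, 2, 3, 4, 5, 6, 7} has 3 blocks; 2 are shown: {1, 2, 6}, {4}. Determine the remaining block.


U = {1, 2, 3, 4, 5, 6, 7}
Shown blocks: {1, 2, 6}, {4}
A partition's blocks are pairwise disjoint and cover U, so the missing block = U \ (union of shown blocks).
Union of shown blocks: {1, 2, 4, 6}
Missing block = U \ (union) = {3, 5, 7}

{3, 5, 7}


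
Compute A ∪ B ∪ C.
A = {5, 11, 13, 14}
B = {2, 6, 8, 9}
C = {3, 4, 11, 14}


Set A = {5, 11, 13, 14}
Set B = {2, 6, 8, 9}
Set C = {3, 4, 11, 14}
First, A ∪ B = {2, 5, 6, 8, 9, 11, 13, 14}
Then, (A ∪ B) ∪ C = {2, 3, 4, 5, 6, 8, 9, 11, 13, 14}

{2, 3, 4, 5, 6, 8, 9, 11, 13, 14}


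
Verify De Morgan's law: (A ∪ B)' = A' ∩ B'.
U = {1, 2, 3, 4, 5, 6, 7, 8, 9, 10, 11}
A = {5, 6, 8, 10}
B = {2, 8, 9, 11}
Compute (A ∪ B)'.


U = {1, 2, 3, 4, 5, 6, 7, 8, 9, 10, 11}
A = {5, 6, 8, 10}, B = {2, 8, 9, 11}
A ∪ B = {2, 5, 6, 8, 9, 10, 11}
(A ∪ B)' = U \ (A ∪ B) = {1, 3, 4, 7}
Verification via A' ∩ B': A' = {1, 2, 3, 4, 7, 9, 11}, B' = {1, 3, 4, 5, 6, 7, 10}
A' ∩ B' = {1, 3, 4, 7} ✓

{1, 3, 4, 7}


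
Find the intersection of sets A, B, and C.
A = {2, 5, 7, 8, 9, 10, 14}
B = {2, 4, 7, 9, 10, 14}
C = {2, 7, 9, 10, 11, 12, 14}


Set A = {2, 5, 7, 8, 9, 10, 14}
Set B = {2, 4, 7, 9, 10, 14}
Set C = {2, 7, 9, 10, 11, 12, 14}
First, A ∩ B = {2, 7, 9, 10, 14}
Then, (A ∩ B) ∩ C = {2, 7, 9, 10, 14}

{2, 7, 9, 10, 14}


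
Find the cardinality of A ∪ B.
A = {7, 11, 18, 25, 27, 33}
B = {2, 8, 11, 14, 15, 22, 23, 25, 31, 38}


Set A = {7, 11, 18, 25, 27, 33}, |A| = 6
Set B = {2, 8, 11, 14, 15, 22, 23, 25, 31, 38}, |B| = 10
A ∩ B = {11, 25}, |A ∩ B| = 2
|A ∪ B| = |A| + |B| - |A ∩ B| = 6 + 10 - 2 = 14

14


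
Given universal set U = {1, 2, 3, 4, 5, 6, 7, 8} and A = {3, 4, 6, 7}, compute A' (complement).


Universal set U = {1, 2, 3, 4, 5, 6, 7, 8}
Set A = {3, 4, 6, 7}
A' = U \ A = elements in U but not in A
Checking each element of U:
1 (not in A, include), 2 (not in A, include), 3 (in A, exclude), 4 (in A, exclude), 5 (not in A, include), 6 (in A, exclude), 7 (in A, exclude), 8 (not in A, include)
A' = {1, 2, 5, 8}

{1, 2, 5, 8}


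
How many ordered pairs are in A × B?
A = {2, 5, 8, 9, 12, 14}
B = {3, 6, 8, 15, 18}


Set A = {2, 5, 8, 9, 12, 14} has 6 elements.
Set B = {3, 6, 8, 15, 18} has 5 elements.
|A × B| = |A| × |B| = 6 × 5 = 30

30


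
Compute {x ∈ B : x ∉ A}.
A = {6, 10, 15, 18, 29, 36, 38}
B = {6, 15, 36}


Set A = {6, 10, 15, 18, 29, 36, 38}
Set B = {6, 15, 36}
Check each element of B against A:
6 ∈ A, 15 ∈ A, 36 ∈ A
Elements of B not in A: {}

{}


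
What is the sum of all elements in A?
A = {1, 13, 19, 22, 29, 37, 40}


Set A = {1, 13, 19, 22, 29, 37, 40}
Sum = 1 + 13 + 19 + 22 + 29 + 37 + 40 = 161

161


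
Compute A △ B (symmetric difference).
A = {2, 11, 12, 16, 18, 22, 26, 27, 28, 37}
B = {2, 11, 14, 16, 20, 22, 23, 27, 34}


Set A = {2, 11, 12, 16, 18, 22, 26, 27, 28, 37}
Set B = {2, 11, 14, 16, 20, 22, 23, 27, 34}
A △ B = (A \ B) ∪ (B \ A)
Elements in A but not B: {12, 18, 26, 28, 37}
Elements in B but not A: {14, 20, 23, 34}
A △ B = {12, 14, 18, 20, 23, 26, 28, 34, 37}

{12, 14, 18, 20, 23, 26, 28, 34, 37}


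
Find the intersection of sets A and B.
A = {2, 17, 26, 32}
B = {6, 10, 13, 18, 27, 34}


Set A = {2, 17, 26, 32}
Set B = {6, 10, 13, 18, 27, 34}
A ∩ B includes only elements in both sets.
Check each element of A against B:
2 ✗, 17 ✗, 26 ✗, 32 ✗
A ∩ B = {}

{}


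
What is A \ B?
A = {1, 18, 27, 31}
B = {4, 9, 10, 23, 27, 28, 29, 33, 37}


Set A = {1, 18, 27, 31}
Set B = {4, 9, 10, 23, 27, 28, 29, 33, 37}
A \ B includes elements in A that are not in B.
Check each element of A:
1 (not in B, keep), 18 (not in B, keep), 27 (in B, remove), 31 (not in B, keep)
A \ B = {1, 18, 31}

{1, 18, 31}


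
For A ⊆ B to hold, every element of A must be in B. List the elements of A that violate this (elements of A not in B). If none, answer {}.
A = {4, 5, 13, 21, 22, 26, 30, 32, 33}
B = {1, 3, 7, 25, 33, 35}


Set A = {4, 5, 13, 21, 22, 26, 30, 32, 33}
Set B = {1, 3, 7, 25, 33, 35}
Check each element of A against B:
4 ∉ B (include), 5 ∉ B (include), 13 ∉ B (include), 21 ∉ B (include), 22 ∉ B (include), 26 ∉ B (include), 30 ∉ B (include), 32 ∉ B (include), 33 ∈ B
Elements of A not in B: {4, 5, 13, 21, 22, 26, 30, 32}

{4, 5, 13, 21, 22, 26, 30, 32}


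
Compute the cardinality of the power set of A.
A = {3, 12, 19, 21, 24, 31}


Set A = {3, 12, 19, 21, 24, 31}
|A| = 6
The power set P(A) contains all subsets of A.
|P(A)| = 2^|A| = 2^6 = 64

64


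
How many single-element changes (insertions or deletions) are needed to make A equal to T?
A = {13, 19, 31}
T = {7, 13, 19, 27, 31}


Set A = {13, 19, 31}
Set T = {7, 13, 19, 27, 31}
Elements to remove from A (in A, not in T): {} → 0 removals
Elements to add to A (in T, not in A): {7, 27} → 2 additions
Total edits = 0 + 2 = 2

2


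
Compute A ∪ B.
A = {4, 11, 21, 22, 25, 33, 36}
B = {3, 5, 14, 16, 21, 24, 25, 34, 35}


Set A = {4, 11, 21, 22, 25, 33, 36}
Set B = {3, 5, 14, 16, 21, 24, 25, 34, 35}
A ∪ B includes all elements in either set.
Elements from A: {4, 11, 21, 22, 25, 33, 36}
Elements from B not already included: {3, 5, 14, 16, 24, 34, 35}
A ∪ B = {3, 4, 5, 11, 14, 16, 21, 22, 24, 25, 33, 34, 35, 36}

{3, 4, 5, 11, 14, 16, 21, 22, 24, 25, 33, 34, 35, 36}


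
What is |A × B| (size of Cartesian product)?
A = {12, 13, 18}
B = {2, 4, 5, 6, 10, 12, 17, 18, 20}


Set A = {12, 13, 18} has 3 elements.
Set B = {2, 4, 5, 6, 10, 12, 17, 18, 20} has 9 elements.
|A × B| = |A| × |B| = 3 × 9 = 27

27


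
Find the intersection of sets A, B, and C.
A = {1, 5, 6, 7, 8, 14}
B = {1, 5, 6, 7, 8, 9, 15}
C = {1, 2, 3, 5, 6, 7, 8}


Set A = {1, 5, 6, 7, 8, 14}
Set B = {1, 5, 6, 7, 8, 9, 15}
Set C = {1, 2, 3, 5, 6, 7, 8}
First, A ∩ B = {1, 5, 6, 7, 8}
Then, (A ∩ B) ∩ C = {1, 5, 6, 7, 8}

{1, 5, 6, 7, 8}


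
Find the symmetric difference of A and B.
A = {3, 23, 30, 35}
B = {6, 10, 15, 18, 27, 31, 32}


Set A = {3, 23, 30, 35}
Set B = {6, 10, 15, 18, 27, 31, 32}
A △ B = (A \ B) ∪ (B \ A)
Elements in A but not B: {3, 23, 30, 35}
Elements in B but not A: {6, 10, 15, 18, 27, 31, 32}
A △ B = {3, 6, 10, 15, 18, 23, 27, 30, 31, 32, 35}

{3, 6, 10, 15, 18, 23, 27, 30, 31, 32, 35}


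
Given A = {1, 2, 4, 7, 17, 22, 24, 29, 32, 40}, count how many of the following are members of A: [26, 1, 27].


Set A = {1, 2, 4, 7, 17, 22, 24, 29, 32, 40}
Candidates: [26, 1, 27]
Check each candidate:
26 ∉ A, 1 ∈ A, 27 ∉ A
Count of candidates in A: 1

1


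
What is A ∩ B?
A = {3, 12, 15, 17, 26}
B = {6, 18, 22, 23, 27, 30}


Set A = {3, 12, 15, 17, 26}
Set B = {6, 18, 22, 23, 27, 30}
A ∩ B includes only elements in both sets.
Check each element of A against B:
3 ✗, 12 ✗, 15 ✗, 17 ✗, 26 ✗
A ∩ B = {}

{}


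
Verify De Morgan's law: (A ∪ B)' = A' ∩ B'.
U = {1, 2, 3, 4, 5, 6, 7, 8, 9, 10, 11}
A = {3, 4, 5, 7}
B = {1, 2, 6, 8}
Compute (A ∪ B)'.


U = {1, 2, 3, 4, 5, 6, 7, 8, 9, 10, 11}
A = {3, 4, 5, 7}, B = {1, 2, 6, 8}
A ∪ B = {1, 2, 3, 4, 5, 6, 7, 8}
(A ∪ B)' = U \ (A ∪ B) = {9, 10, 11}
Verification via A' ∩ B': A' = {1, 2, 6, 8, 9, 10, 11}, B' = {3, 4, 5, 7, 9, 10, 11}
A' ∩ B' = {9, 10, 11} ✓

{9, 10, 11}


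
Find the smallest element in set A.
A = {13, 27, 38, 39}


Set A = {13, 27, 38, 39}
Elements in ascending order: 13, 27, 38, 39
The smallest element is 13.

13


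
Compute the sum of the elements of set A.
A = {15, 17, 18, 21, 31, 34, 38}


Set A = {15, 17, 18, 21, 31, 34, 38}
Sum = 15 + 17 + 18 + 21 + 31 + 34 + 38 = 174

174


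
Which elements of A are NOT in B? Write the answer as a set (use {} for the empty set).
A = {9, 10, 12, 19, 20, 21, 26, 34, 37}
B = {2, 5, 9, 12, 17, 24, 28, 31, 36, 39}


Set A = {9, 10, 12, 19, 20, 21, 26, 34, 37}
Set B = {2, 5, 9, 12, 17, 24, 28, 31, 36, 39}
Check each element of A against B:
9 ∈ B, 10 ∉ B (include), 12 ∈ B, 19 ∉ B (include), 20 ∉ B (include), 21 ∉ B (include), 26 ∉ B (include), 34 ∉ B (include), 37 ∉ B (include)
Elements of A not in B: {10, 19, 20, 21, 26, 34, 37}

{10, 19, 20, 21, 26, 34, 37}


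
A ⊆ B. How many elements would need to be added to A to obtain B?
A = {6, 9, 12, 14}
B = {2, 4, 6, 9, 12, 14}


Set A = {6, 9, 12, 14}, |A| = 4
Set B = {2, 4, 6, 9, 12, 14}, |B| = 6
Since A ⊆ B: B \ A = {2, 4}
|B| - |A| = 6 - 4 = 2

2


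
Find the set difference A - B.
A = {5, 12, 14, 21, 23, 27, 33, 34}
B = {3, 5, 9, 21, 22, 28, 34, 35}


Set A = {5, 12, 14, 21, 23, 27, 33, 34}
Set B = {3, 5, 9, 21, 22, 28, 34, 35}
A \ B includes elements in A that are not in B.
Check each element of A:
5 (in B, remove), 12 (not in B, keep), 14 (not in B, keep), 21 (in B, remove), 23 (not in B, keep), 27 (not in B, keep), 33 (not in B, keep), 34 (in B, remove)
A \ B = {12, 14, 23, 27, 33}

{12, 14, 23, 27, 33}


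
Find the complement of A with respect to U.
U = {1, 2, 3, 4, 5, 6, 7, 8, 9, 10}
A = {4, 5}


Universal set U = {1, 2, 3, 4, 5, 6, 7, 8, 9, 10}
Set A = {4, 5}
A' = U \ A = elements in U but not in A
Checking each element of U:
1 (not in A, include), 2 (not in A, include), 3 (not in A, include), 4 (in A, exclude), 5 (in A, exclude), 6 (not in A, include), 7 (not in A, include), 8 (not in A, include), 9 (not in A, include), 10 (not in A, include)
A' = {1, 2, 3, 6, 7, 8, 9, 10}

{1, 2, 3, 6, 7, 8, 9, 10}


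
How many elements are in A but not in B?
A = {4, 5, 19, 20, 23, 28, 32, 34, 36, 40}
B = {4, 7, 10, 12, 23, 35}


Set A = {4, 5, 19, 20, 23, 28, 32, 34, 36, 40}
Set B = {4, 7, 10, 12, 23, 35}
A \ B = {5, 19, 20, 28, 32, 34, 36, 40}
|A \ B| = 8

8


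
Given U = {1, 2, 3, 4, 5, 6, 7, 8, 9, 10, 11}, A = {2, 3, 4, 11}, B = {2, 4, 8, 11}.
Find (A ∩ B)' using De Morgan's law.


U = {1, 2, 3, 4, 5, 6, 7, 8, 9, 10, 11}
A = {2, 3, 4, 11}, B = {2, 4, 8, 11}
A ∩ B = {2, 4, 11}
(A ∩ B)' = U \ (A ∩ B) = {1, 3, 5, 6, 7, 8, 9, 10}
Verification via A' ∪ B': A' = {1, 5, 6, 7, 8, 9, 10}, B' = {1, 3, 5, 6, 7, 9, 10}
A' ∪ B' = {1, 3, 5, 6, 7, 8, 9, 10} ✓

{1, 3, 5, 6, 7, 8, 9, 10}


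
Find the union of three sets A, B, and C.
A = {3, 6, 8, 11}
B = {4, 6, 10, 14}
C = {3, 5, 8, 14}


Set A = {3, 6, 8, 11}
Set B = {4, 6, 10, 14}
Set C = {3, 5, 8, 14}
First, A ∪ B = {3, 4, 6, 8, 10, 11, 14}
Then, (A ∪ B) ∪ C = {3, 4, 5, 6, 8, 10, 11, 14}

{3, 4, 5, 6, 8, 10, 11, 14}


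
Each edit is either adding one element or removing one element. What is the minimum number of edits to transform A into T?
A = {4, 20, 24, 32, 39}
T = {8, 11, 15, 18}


Set A = {4, 20, 24, 32, 39}
Set T = {8, 11, 15, 18}
Elements to remove from A (in A, not in T): {4, 20, 24, 32, 39} → 5 removals
Elements to add to A (in T, not in A): {8, 11, 15, 18} → 4 additions
Total edits = 5 + 4 = 9

9


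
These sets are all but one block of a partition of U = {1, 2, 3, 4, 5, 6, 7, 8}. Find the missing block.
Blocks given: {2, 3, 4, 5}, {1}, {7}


U = {1, 2, 3, 4, 5, 6, 7, 8}
Shown blocks: {2, 3, 4, 5}, {1}, {7}
A partition's blocks are pairwise disjoint and cover U, so the missing block = U \ (union of shown blocks).
Union of shown blocks: {1, 2, 3, 4, 5, 7}
Missing block = U \ (union) = {6, 8}

{6, 8}


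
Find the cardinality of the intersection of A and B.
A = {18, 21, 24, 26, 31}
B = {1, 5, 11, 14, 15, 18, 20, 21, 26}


Set A = {18, 21, 24, 26, 31}
Set B = {1, 5, 11, 14, 15, 18, 20, 21, 26}
A ∩ B = {18, 21, 26}
|A ∩ B| = 3

3


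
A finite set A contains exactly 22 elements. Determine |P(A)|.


The set has 22 elements.
The power set contains all possible subsets.
|P(A)| = 2^|A| = 2^22 = 4194304

4194304


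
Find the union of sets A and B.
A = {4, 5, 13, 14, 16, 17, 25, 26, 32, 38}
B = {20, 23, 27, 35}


Set A = {4, 5, 13, 14, 16, 17, 25, 26, 32, 38}
Set B = {20, 23, 27, 35}
A ∪ B includes all elements in either set.
Elements from A: {4, 5, 13, 14, 16, 17, 25, 26, 32, 38}
Elements from B not already included: {20, 23, 27, 35}
A ∪ B = {4, 5, 13, 14, 16, 17, 20, 23, 25, 26, 27, 32, 35, 38}

{4, 5, 13, 14, 16, 17, 20, 23, 25, 26, 27, 32, 35, 38}


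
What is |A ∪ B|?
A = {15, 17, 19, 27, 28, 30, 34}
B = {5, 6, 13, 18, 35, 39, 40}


Set A = {15, 17, 19, 27, 28, 30, 34}, |A| = 7
Set B = {5, 6, 13, 18, 35, 39, 40}, |B| = 7
A ∩ B = {}, |A ∩ B| = 0
|A ∪ B| = |A| + |B| - |A ∩ B| = 7 + 7 - 0 = 14

14


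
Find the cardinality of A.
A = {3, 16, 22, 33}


Set A = {3, 16, 22, 33}
Listing elements: 3, 16, 22, 33
Counting: 4 elements
|A| = 4

4


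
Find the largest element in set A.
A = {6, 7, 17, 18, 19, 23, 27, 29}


Set A = {6, 7, 17, 18, 19, 23, 27, 29}
Elements in ascending order: 6, 7, 17, 18, 19, 23, 27, 29
The largest element is 29.

29


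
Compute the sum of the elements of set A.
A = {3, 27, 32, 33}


Set A = {3, 27, 32, 33}
Sum = 3 + 27 + 32 + 33 = 95

95


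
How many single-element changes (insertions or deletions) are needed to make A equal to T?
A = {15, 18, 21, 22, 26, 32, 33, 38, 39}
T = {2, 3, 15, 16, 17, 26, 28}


Set A = {15, 18, 21, 22, 26, 32, 33, 38, 39}
Set T = {2, 3, 15, 16, 17, 26, 28}
Elements to remove from A (in A, not in T): {18, 21, 22, 32, 33, 38, 39} → 7 removals
Elements to add to A (in T, not in A): {2, 3, 16, 17, 28} → 5 additions
Total edits = 7 + 5 = 12

12


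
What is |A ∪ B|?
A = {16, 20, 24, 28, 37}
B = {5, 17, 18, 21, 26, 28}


Set A = {16, 20, 24, 28, 37}, |A| = 5
Set B = {5, 17, 18, 21, 26, 28}, |B| = 6
A ∩ B = {28}, |A ∩ B| = 1
|A ∪ B| = |A| + |B| - |A ∩ B| = 5 + 6 - 1 = 10

10


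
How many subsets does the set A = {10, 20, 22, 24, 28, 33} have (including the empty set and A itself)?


Set A = {10, 20, 22, 24, 28, 33}
|A| = 6
The power set P(A) contains all subsets of A.
|P(A)| = 2^|A| = 2^6 = 64

64


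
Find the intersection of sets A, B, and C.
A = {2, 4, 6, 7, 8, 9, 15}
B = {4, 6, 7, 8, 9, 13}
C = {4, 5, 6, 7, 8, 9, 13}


Set A = {2, 4, 6, 7, 8, 9, 15}
Set B = {4, 6, 7, 8, 9, 13}
Set C = {4, 5, 6, 7, 8, 9, 13}
First, A ∩ B = {4, 6, 7, 8, 9}
Then, (A ∩ B) ∩ C = {4, 6, 7, 8, 9}

{4, 6, 7, 8, 9}


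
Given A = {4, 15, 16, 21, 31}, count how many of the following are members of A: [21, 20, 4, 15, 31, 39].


Set A = {4, 15, 16, 21, 31}
Candidates: [21, 20, 4, 15, 31, 39]
Check each candidate:
21 ∈ A, 20 ∉ A, 4 ∈ A, 15 ∈ A, 31 ∈ A, 39 ∉ A
Count of candidates in A: 4

4


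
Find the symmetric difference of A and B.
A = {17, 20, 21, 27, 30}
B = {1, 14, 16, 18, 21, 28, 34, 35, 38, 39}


Set A = {17, 20, 21, 27, 30}
Set B = {1, 14, 16, 18, 21, 28, 34, 35, 38, 39}
A △ B = (A \ B) ∪ (B \ A)
Elements in A but not B: {17, 20, 27, 30}
Elements in B but not A: {1, 14, 16, 18, 28, 34, 35, 38, 39}
A △ B = {1, 14, 16, 17, 18, 20, 27, 28, 30, 34, 35, 38, 39}

{1, 14, 16, 17, 18, 20, 27, 28, 30, 34, 35, 38, 39}


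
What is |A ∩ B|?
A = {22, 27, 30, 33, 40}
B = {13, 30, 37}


Set A = {22, 27, 30, 33, 40}
Set B = {13, 30, 37}
A ∩ B = {30}
|A ∩ B| = 1

1


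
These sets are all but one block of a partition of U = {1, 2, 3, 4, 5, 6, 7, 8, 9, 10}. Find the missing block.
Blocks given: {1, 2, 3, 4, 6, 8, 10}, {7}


U = {1, 2, 3, 4, 5, 6, 7, 8, 9, 10}
Shown blocks: {1, 2, 3, 4, 6, 8, 10}, {7}
A partition's blocks are pairwise disjoint and cover U, so the missing block = U \ (union of shown blocks).
Union of shown blocks: {1, 2, 3, 4, 6, 7, 8, 10}
Missing block = U \ (union) = {5, 9}

{5, 9}


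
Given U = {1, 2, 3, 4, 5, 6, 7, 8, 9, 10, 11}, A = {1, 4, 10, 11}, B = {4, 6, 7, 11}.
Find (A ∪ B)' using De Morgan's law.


U = {1, 2, 3, 4, 5, 6, 7, 8, 9, 10, 11}
A = {1, 4, 10, 11}, B = {4, 6, 7, 11}
A ∪ B = {1, 4, 6, 7, 10, 11}
(A ∪ B)' = U \ (A ∪ B) = {2, 3, 5, 8, 9}
Verification via A' ∩ B': A' = {2, 3, 5, 6, 7, 8, 9}, B' = {1, 2, 3, 5, 8, 9, 10}
A' ∩ B' = {2, 3, 5, 8, 9} ✓

{2, 3, 5, 8, 9}


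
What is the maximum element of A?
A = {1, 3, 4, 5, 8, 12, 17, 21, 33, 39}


Set A = {1, 3, 4, 5, 8, 12, 17, 21, 33, 39}
Elements in ascending order: 1, 3, 4, 5, 8, 12, 17, 21, 33, 39
The largest element is 39.

39


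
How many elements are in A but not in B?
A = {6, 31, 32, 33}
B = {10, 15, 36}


Set A = {6, 31, 32, 33}
Set B = {10, 15, 36}
A \ B = {6, 31, 32, 33}
|A \ B| = 4

4


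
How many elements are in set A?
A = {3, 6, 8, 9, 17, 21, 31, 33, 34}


Set A = {3, 6, 8, 9, 17, 21, 31, 33, 34}
Listing elements: 3, 6, 8, 9, 17, 21, 31, 33, 34
Counting: 9 elements
|A| = 9

9


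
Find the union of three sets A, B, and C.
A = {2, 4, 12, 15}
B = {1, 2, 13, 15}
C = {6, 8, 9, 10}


Set A = {2, 4, 12, 15}
Set B = {1, 2, 13, 15}
Set C = {6, 8, 9, 10}
First, A ∪ B = {1, 2, 4, 12, 13, 15}
Then, (A ∪ B) ∪ C = {1, 2, 4, 6, 8, 9, 10, 12, 13, 15}

{1, 2, 4, 6, 8, 9, 10, 12, 13, 15}


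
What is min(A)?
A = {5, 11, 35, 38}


Set A = {5, 11, 35, 38}
Elements in ascending order: 5, 11, 35, 38
The smallest element is 5.

5


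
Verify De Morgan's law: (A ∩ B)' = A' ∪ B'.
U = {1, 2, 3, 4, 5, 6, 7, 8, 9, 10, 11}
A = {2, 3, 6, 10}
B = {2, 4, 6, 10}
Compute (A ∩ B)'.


U = {1, 2, 3, 4, 5, 6, 7, 8, 9, 10, 11}
A = {2, 3, 6, 10}, B = {2, 4, 6, 10}
A ∩ B = {2, 6, 10}
(A ∩ B)' = U \ (A ∩ B) = {1, 3, 4, 5, 7, 8, 9, 11}
Verification via A' ∪ B': A' = {1, 4, 5, 7, 8, 9, 11}, B' = {1, 3, 5, 7, 8, 9, 11}
A' ∪ B' = {1, 3, 4, 5, 7, 8, 9, 11} ✓

{1, 3, 4, 5, 7, 8, 9, 11}


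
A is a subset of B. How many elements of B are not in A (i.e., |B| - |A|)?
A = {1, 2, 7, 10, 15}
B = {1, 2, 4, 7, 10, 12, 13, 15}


Set A = {1, 2, 7, 10, 15}, |A| = 5
Set B = {1, 2, 4, 7, 10, 12, 13, 15}, |B| = 8
Since A ⊆ B: B \ A = {4, 12, 13}
|B| - |A| = 8 - 5 = 3

3


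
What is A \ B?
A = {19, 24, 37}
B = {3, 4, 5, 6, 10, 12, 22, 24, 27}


Set A = {19, 24, 37}
Set B = {3, 4, 5, 6, 10, 12, 22, 24, 27}
A \ B includes elements in A that are not in B.
Check each element of A:
19 (not in B, keep), 24 (in B, remove), 37 (not in B, keep)
A \ B = {19, 37}

{19, 37}


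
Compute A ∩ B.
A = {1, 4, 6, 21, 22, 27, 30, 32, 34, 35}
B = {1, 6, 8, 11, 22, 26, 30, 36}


Set A = {1, 4, 6, 21, 22, 27, 30, 32, 34, 35}
Set B = {1, 6, 8, 11, 22, 26, 30, 36}
A ∩ B includes only elements in both sets.
Check each element of A against B:
1 ✓, 4 ✗, 6 ✓, 21 ✗, 22 ✓, 27 ✗, 30 ✓, 32 ✗, 34 ✗, 35 ✗
A ∩ B = {1, 6, 22, 30}

{1, 6, 22, 30}


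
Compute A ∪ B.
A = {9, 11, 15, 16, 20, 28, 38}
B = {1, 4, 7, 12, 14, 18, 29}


Set A = {9, 11, 15, 16, 20, 28, 38}
Set B = {1, 4, 7, 12, 14, 18, 29}
A ∪ B includes all elements in either set.
Elements from A: {9, 11, 15, 16, 20, 28, 38}
Elements from B not already included: {1, 4, 7, 12, 14, 18, 29}
A ∪ B = {1, 4, 7, 9, 11, 12, 14, 15, 16, 18, 20, 28, 29, 38}

{1, 4, 7, 9, 11, 12, 14, 15, 16, 18, 20, 28, 29, 38}


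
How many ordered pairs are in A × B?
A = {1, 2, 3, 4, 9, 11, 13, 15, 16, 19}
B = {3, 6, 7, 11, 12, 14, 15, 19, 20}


Set A = {1, 2, 3, 4, 9, 11, 13, 15, 16, 19} has 10 elements.
Set B = {3, 6, 7, 11, 12, 14, 15, 19, 20} has 9 elements.
|A × B| = |A| × |B| = 10 × 9 = 90

90


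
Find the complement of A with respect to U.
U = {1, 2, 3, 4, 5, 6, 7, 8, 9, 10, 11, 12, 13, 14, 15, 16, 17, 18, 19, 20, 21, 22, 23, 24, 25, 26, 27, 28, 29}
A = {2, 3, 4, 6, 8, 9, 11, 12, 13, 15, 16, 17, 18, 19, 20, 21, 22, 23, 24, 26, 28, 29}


Universal set U = {1, 2, 3, 4, 5, 6, 7, 8, 9, 10, 11, 12, 13, 14, 15, 16, 17, 18, 19, 20, 21, 22, 23, 24, 25, 26, 27, 28, 29}
Set A = {2, 3, 4, 6, 8, 9, 11, 12, 13, 15, 16, 17, 18, 19, 20, 21, 22, 23, 24, 26, 28, 29}
A' = U \ A = elements in U but not in A
Checking each element of U:
1 (not in A, include), 2 (in A, exclude), 3 (in A, exclude), 4 (in A, exclude), 5 (not in A, include), 6 (in A, exclude), 7 (not in A, include), 8 (in A, exclude), 9 (in A, exclude), 10 (not in A, include), 11 (in A, exclude), 12 (in A, exclude), 13 (in A, exclude), 14 (not in A, include), 15 (in A, exclude), 16 (in A, exclude), 17 (in A, exclude), 18 (in A, exclude), 19 (in A, exclude), 20 (in A, exclude), 21 (in A, exclude), 22 (in A, exclude), 23 (in A, exclude), 24 (in A, exclude), 25 (not in A, include), 26 (in A, exclude), 27 (not in A, include), 28 (in A, exclude), 29 (in A, exclude)
A' = {1, 5, 7, 10, 14, 25, 27}

{1, 5, 7, 10, 14, 25, 27}


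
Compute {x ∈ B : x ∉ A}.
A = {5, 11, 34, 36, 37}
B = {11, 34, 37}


Set A = {5, 11, 34, 36, 37}
Set B = {11, 34, 37}
Check each element of B against A:
11 ∈ A, 34 ∈ A, 37 ∈ A
Elements of B not in A: {}

{}


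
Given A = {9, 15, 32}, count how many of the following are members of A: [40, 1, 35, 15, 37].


Set A = {9, 15, 32}
Candidates: [40, 1, 35, 15, 37]
Check each candidate:
40 ∉ A, 1 ∉ A, 35 ∉ A, 15 ∈ A, 37 ∉ A
Count of candidates in A: 1

1


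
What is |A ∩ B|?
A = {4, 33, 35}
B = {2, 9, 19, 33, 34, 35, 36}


Set A = {4, 33, 35}
Set B = {2, 9, 19, 33, 34, 35, 36}
A ∩ B = {33, 35}
|A ∩ B| = 2

2


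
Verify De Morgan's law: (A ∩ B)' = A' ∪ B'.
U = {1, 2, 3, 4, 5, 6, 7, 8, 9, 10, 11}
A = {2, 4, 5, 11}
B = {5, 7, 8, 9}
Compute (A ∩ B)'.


U = {1, 2, 3, 4, 5, 6, 7, 8, 9, 10, 11}
A = {2, 4, 5, 11}, B = {5, 7, 8, 9}
A ∩ B = {5}
(A ∩ B)' = U \ (A ∩ B) = {1, 2, 3, 4, 6, 7, 8, 9, 10, 11}
Verification via A' ∪ B': A' = {1, 3, 6, 7, 8, 9, 10}, B' = {1, 2, 3, 4, 6, 10, 11}
A' ∪ B' = {1, 2, 3, 4, 6, 7, 8, 9, 10, 11} ✓

{1, 2, 3, 4, 6, 7, 8, 9, 10, 11}


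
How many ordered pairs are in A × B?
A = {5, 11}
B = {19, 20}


Set A = {5, 11} has 2 elements.
Set B = {19, 20} has 2 elements.
|A × B| = |A| × |B| = 2 × 2 = 4

4


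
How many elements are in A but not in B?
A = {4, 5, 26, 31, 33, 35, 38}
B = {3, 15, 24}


Set A = {4, 5, 26, 31, 33, 35, 38}
Set B = {3, 15, 24}
A \ B = {4, 5, 26, 31, 33, 35, 38}
|A \ B| = 7

7


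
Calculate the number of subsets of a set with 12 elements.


The set has 12 elements.
The power set contains all possible subsets.
|P(A)| = 2^|A| = 2^12 = 4096

4096


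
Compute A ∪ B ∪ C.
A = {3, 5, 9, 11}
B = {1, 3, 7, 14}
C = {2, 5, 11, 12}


Set A = {3, 5, 9, 11}
Set B = {1, 3, 7, 14}
Set C = {2, 5, 11, 12}
First, A ∪ B = {1, 3, 5, 7, 9, 11, 14}
Then, (A ∪ B) ∪ C = {1, 2, 3, 5, 7, 9, 11, 12, 14}

{1, 2, 3, 5, 7, 9, 11, 12, 14}


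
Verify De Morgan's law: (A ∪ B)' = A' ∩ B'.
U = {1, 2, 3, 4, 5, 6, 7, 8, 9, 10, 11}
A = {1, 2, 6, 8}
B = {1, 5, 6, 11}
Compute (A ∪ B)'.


U = {1, 2, 3, 4, 5, 6, 7, 8, 9, 10, 11}
A = {1, 2, 6, 8}, B = {1, 5, 6, 11}
A ∪ B = {1, 2, 5, 6, 8, 11}
(A ∪ B)' = U \ (A ∪ B) = {3, 4, 7, 9, 10}
Verification via A' ∩ B': A' = {3, 4, 5, 7, 9, 10, 11}, B' = {2, 3, 4, 7, 8, 9, 10}
A' ∩ B' = {3, 4, 7, 9, 10} ✓

{3, 4, 7, 9, 10}


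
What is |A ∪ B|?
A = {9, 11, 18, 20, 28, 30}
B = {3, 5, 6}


Set A = {9, 11, 18, 20, 28, 30}, |A| = 6
Set B = {3, 5, 6}, |B| = 3
A ∩ B = {}, |A ∩ B| = 0
|A ∪ B| = |A| + |B| - |A ∩ B| = 6 + 3 - 0 = 9

9


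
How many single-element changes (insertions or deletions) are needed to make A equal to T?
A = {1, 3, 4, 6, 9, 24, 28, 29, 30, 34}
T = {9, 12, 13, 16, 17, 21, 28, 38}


Set A = {1, 3, 4, 6, 9, 24, 28, 29, 30, 34}
Set T = {9, 12, 13, 16, 17, 21, 28, 38}
Elements to remove from A (in A, not in T): {1, 3, 4, 6, 24, 29, 30, 34} → 8 removals
Elements to add to A (in T, not in A): {12, 13, 16, 17, 21, 38} → 6 additions
Total edits = 8 + 6 = 14

14


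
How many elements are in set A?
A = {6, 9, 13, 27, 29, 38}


Set A = {6, 9, 13, 27, 29, 38}
Listing elements: 6, 9, 13, 27, 29, 38
Counting: 6 elements
|A| = 6

6


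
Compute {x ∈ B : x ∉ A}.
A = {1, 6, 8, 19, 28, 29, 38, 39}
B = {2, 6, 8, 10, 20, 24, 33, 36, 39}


Set A = {1, 6, 8, 19, 28, 29, 38, 39}
Set B = {2, 6, 8, 10, 20, 24, 33, 36, 39}
Check each element of B against A:
2 ∉ A (include), 6 ∈ A, 8 ∈ A, 10 ∉ A (include), 20 ∉ A (include), 24 ∉ A (include), 33 ∉ A (include), 36 ∉ A (include), 39 ∈ A
Elements of B not in A: {2, 10, 20, 24, 33, 36}

{2, 10, 20, 24, 33, 36}


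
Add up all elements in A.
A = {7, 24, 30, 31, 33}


Set A = {7, 24, 30, 31, 33}
Sum = 7 + 24 + 30 + 31 + 33 = 125

125


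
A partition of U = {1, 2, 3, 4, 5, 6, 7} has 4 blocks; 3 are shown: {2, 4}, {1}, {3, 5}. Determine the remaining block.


U = {1, 2, 3, 4, 5, 6, 7}
Shown blocks: {2, 4}, {1}, {3, 5}
A partition's blocks are pairwise disjoint and cover U, so the missing block = U \ (union of shown blocks).
Union of shown blocks: {1, 2, 3, 4, 5}
Missing block = U \ (union) = {6, 7}

{6, 7}


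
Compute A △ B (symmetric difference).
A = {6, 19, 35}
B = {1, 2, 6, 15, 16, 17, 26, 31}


Set A = {6, 19, 35}
Set B = {1, 2, 6, 15, 16, 17, 26, 31}
A △ B = (A \ B) ∪ (B \ A)
Elements in A but not B: {19, 35}
Elements in B but not A: {1, 2, 15, 16, 17, 26, 31}
A △ B = {1, 2, 15, 16, 17, 19, 26, 31, 35}

{1, 2, 15, 16, 17, 19, 26, 31, 35}


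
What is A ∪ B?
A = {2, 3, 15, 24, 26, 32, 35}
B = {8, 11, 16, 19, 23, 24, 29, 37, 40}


Set A = {2, 3, 15, 24, 26, 32, 35}
Set B = {8, 11, 16, 19, 23, 24, 29, 37, 40}
A ∪ B includes all elements in either set.
Elements from A: {2, 3, 15, 24, 26, 32, 35}
Elements from B not already included: {8, 11, 16, 19, 23, 29, 37, 40}
A ∪ B = {2, 3, 8, 11, 15, 16, 19, 23, 24, 26, 29, 32, 35, 37, 40}

{2, 3, 8, 11, 15, 16, 19, 23, 24, 26, 29, 32, 35, 37, 40}


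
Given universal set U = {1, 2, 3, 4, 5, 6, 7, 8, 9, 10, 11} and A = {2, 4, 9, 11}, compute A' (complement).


Universal set U = {1, 2, 3, 4, 5, 6, 7, 8, 9, 10, 11}
Set A = {2, 4, 9, 11}
A' = U \ A = elements in U but not in A
Checking each element of U:
1 (not in A, include), 2 (in A, exclude), 3 (not in A, include), 4 (in A, exclude), 5 (not in A, include), 6 (not in A, include), 7 (not in A, include), 8 (not in A, include), 9 (in A, exclude), 10 (not in A, include), 11 (in A, exclude)
A' = {1, 3, 5, 6, 7, 8, 10}

{1, 3, 5, 6, 7, 8, 10}


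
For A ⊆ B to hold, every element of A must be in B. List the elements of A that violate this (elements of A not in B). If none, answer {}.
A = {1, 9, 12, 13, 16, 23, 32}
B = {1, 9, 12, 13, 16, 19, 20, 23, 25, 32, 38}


Set A = {1, 9, 12, 13, 16, 23, 32}
Set B = {1, 9, 12, 13, 16, 19, 20, 23, 25, 32, 38}
Check each element of A against B:
1 ∈ B, 9 ∈ B, 12 ∈ B, 13 ∈ B, 16 ∈ B, 23 ∈ B, 32 ∈ B
Elements of A not in B: {}

{}


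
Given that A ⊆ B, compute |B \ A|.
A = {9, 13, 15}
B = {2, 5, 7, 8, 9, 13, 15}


Set A = {9, 13, 15}, |A| = 3
Set B = {2, 5, 7, 8, 9, 13, 15}, |B| = 7
Since A ⊆ B: B \ A = {2, 5, 7, 8}
|B| - |A| = 7 - 3 = 4

4


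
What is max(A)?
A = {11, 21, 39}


Set A = {11, 21, 39}
Elements in ascending order: 11, 21, 39
The largest element is 39.

39


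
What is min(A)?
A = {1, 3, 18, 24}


Set A = {1, 3, 18, 24}
Elements in ascending order: 1, 3, 18, 24
The smallest element is 1.

1


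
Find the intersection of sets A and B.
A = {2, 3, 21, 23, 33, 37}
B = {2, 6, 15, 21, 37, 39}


Set A = {2, 3, 21, 23, 33, 37}
Set B = {2, 6, 15, 21, 37, 39}
A ∩ B includes only elements in both sets.
Check each element of A against B:
2 ✓, 3 ✗, 21 ✓, 23 ✗, 33 ✗, 37 ✓
A ∩ B = {2, 21, 37}

{2, 21, 37}


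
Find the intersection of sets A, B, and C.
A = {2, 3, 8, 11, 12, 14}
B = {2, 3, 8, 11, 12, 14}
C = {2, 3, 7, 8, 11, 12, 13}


Set A = {2, 3, 8, 11, 12, 14}
Set B = {2, 3, 8, 11, 12, 14}
Set C = {2, 3, 7, 8, 11, 12, 13}
First, A ∩ B = {2, 3, 8, 11, 12, 14}
Then, (A ∩ B) ∩ C = {2, 3, 8, 11, 12}

{2, 3, 8, 11, 12}


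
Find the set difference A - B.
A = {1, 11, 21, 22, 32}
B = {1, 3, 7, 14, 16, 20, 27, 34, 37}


Set A = {1, 11, 21, 22, 32}
Set B = {1, 3, 7, 14, 16, 20, 27, 34, 37}
A \ B includes elements in A that are not in B.
Check each element of A:
1 (in B, remove), 11 (not in B, keep), 21 (not in B, keep), 22 (not in B, keep), 32 (not in B, keep)
A \ B = {11, 21, 22, 32}

{11, 21, 22, 32}


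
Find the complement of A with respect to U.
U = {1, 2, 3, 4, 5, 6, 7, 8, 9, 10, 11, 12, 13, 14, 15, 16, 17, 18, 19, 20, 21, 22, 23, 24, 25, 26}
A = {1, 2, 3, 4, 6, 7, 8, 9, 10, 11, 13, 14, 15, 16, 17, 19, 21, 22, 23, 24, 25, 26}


Universal set U = {1, 2, 3, 4, 5, 6, 7, 8, 9, 10, 11, 12, 13, 14, 15, 16, 17, 18, 19, 20, 21, 22, 23, 24, 25, 26}
Set A = {1, 2, 3, 4, 6, 7, 8, 9, 10, 11, 13, 14, 15, 16, 17, 19, 21, 22, 23, 24, 25, 26}
A' = U \ A = elements in U but not in A
Checking each element of U:
1 (in A, exclude), 2 (in A, exclude), 3 (in A, exclude), 4 (in A, exclude), 5 (not in A, include), 6 (in A, exclude), 7 (in A, exclude), 8 (in A, exclude), 9 (in A, exclude), 10 (in A, exclude), 11 (in A, exclude), 12 (not in A, include), 13 (in A, exclude), 14 (in A, exclude), 15 (in A, exclude), 16 (in A, exclude), 17 (in A, exclude), 18 (not in A, include), 19 (in A, exclude), 20 (not in A, include), 21 (in A, exclude), 22 (in A, exclude), 23 (in A, exclude), 24 (in A, exclude), 25 (in A, exclude), 26 (in A, exclude)
A' = {5, 12, 18, 20}

{5, 12, 18, 20}


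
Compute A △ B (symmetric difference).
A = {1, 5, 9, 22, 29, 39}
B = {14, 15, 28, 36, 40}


Set A = {1, 5, 9, 22, 29, 39}
Set B = {14, 15, 28, 36, 40}
A △ B = (A \ B) ∪ (B \ A)
Elements in A but not B: {1, 5, 9, 22, 29, 39}
Elements in B but not A: {14, 15, 28, 36, 40}
A △ B = {1, 5, 9, 14, 15, 22, 28, 29, 36, 39, 40}

{1, 5, 9, 14, 15, 22, 28, 29, 36, 39, 40}


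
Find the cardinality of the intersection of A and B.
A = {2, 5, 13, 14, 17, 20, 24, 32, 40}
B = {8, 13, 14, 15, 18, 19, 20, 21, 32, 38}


Set A = {2, 5, 13, 14, 17, 20, 24, 32, 40}
Set B = {8, 13, 14, 15, 18, 19, 20, 21, 32, 38}
A ∩ B = {13, 14, 20, 32}
|A ∩ B| = 4

4


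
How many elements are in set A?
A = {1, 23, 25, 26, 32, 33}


Set A = {1, 23, 25, 26, 32, 33}
Listing elements: 1, 23, 25, 26, 32, 33
Counting: 6 elements
|A| = 6

6


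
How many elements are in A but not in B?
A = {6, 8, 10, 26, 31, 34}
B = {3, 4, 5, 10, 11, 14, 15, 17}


Set A = {6, 8, 10, 26, 31, 34}
Set B = {3, 4, 5, 10, 11, 14, 15, 17}
A \ B = {6, 8, 26, 31, 34}
|A \ B| = 5

5


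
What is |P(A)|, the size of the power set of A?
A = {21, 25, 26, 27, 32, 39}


Set A = {21, 25, 26, 27, 32, 39}
|A| = 6
The power set P(A) contains all subsets of A.
|P(A)| = 2^|A| = 2^6 = 64

64


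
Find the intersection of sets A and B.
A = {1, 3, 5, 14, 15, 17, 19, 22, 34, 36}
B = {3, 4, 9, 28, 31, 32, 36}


Set A = {1, 3, 5, 14, 15, 17, 19, 22, 34, 36}
Set B = {3, 4, 9, 28, 31, 32, 36}
A ∩ B includes only elements in both sets.
Check each element of A against B:
1 ✗, 3 ✓, 5 ✗, 14 ✗, 15 ✗, 17 ✗, 19 ✗, 22 ✗, 34 ✗, 36 ✓
A ∩ B = {3, 36}

{3, 36}


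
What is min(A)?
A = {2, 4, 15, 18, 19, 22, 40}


Set A = {2, 4, 15, 18, 19, 22, 40}
Elements in ascending order: 2, 4, 15, 18, 19, 22, 40
The smallest element is 2.

2


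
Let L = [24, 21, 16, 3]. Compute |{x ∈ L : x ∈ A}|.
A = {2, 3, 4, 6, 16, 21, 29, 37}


Set A = {2, 3, 4, 6, 16, 21, 29, 37}
Candidates: [24, 21, 16, 3]
Check each candidate:
24 ∉ A, 21 ∈ A, 16 ∈ A, 3 ∈ A
Count of candidates in A: 3

3


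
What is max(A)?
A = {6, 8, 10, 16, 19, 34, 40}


Set A = {6, 8, 10, 16, 19, 34, 40}
Elements in ascending order: 6, 8, 10, 16, 19, 34, 40
The largest element is 40.

40


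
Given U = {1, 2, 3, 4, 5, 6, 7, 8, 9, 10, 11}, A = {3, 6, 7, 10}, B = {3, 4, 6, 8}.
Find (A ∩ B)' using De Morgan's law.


U = {1, 2, 3, 4, 5, 6, 7, 8, 9, 10, 11}
A = {3, 6, 7, 10}, B = {3, 4, 6, 8}
A ∩ B = {3, 6}
(A ∩ B)' = U \ (A ∩ B) = {1, 2, 4, 5, 7, 8, 9, 10, 11}
Verification via A' ∪ B': A' = {1, 2, 4, 5, 8, 9, 11}, B' = {1, 2, 5, 7, 9, 10, 11}
A' ∪ B' = {1, 2, 4, 5, 7, 8, 9, 10, 11} ✓

{1, 2, 4, 5, 7, 8, 9, 10, 11}


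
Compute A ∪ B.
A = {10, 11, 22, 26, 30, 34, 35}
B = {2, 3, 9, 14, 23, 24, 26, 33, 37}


Set A = {10, 11, 22, 26, 30, 34, 35}
Set B = {2, 3, 9, 14, 23, 24, 26, 33, 37}
A ∪ B includes all elements in either set.
Elements from A: {10, 11, 22, 26, 30, 34, 35}
Elements from B not already included: {2, 3, 9, 14, 23, 24, 33, 37}
A ∪ B = {2, 3, 9, 10, 11, 14, 22, 23, 24, 26, 30, 33, 34, 35, 37}

{2, 3, 9, 10, 11, 14, 22, 23, 24, 26, 30, 33, 34, 35, 37}


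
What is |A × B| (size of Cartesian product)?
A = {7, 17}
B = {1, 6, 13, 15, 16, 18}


Set A = {7, 17} has 2 elements.
Set B = {1, 6, 13, 15, 16, 18} has 6 elements.
|A × B| = |A| × |B| = 2 × 6 = 12

12


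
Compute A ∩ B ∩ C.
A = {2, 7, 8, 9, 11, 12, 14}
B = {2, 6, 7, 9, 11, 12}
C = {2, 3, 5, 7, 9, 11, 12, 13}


Set A = {2, 7, 8, 9, 11, 12, 14}
Set B = {2, 6, 7, 9, 11, 12}
Set C = {2, 3, 5, 7, 9, 11, 12, 13}
First, A ∩ B = {2, 7, 9, 11, 12}
Then, (A ∩ B) ∩ C = {2, 7, 9, 11, 12}

{2, 7, 9, 11, 12}


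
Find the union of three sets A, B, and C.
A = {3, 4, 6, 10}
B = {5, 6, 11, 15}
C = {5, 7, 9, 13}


Set A = {3, 4, 6, 10}
Set B = {5, 6, 11, 15}
Set C = {5, 7, 9, 13}
First, A ∪ B = {3, 4, 5, 6, 10, 11, 15}
Then, (A ∪ B) ∪ C = {3, 4, 5, 6, 7, 9, 10, 11, 13, 15}

{3, 4, 5, 6, 7, 9, 10, 11, 13, 15}


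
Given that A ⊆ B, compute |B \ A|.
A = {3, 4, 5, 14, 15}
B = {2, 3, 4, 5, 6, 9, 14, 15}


Set A = {3, 4, 5, 14, 15}, |A| = 5
Set B = {2, 3, 4, 5, 6, 9, 14, 15}, |B| = 8
Since A ⊆ B: B \ A = {2, 6, 9}
|B| - |A| = 8 - 5 = 3

3


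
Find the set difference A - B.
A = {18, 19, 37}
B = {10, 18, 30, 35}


Set A = {18, 19, 37}
Set B = {10, 18, 30, 35}
A \ B includes elements in A that are not in B.
Check each element of A:
18 (in B, remove), 19 (not in B, keep), 37 (not in B, keep)
A \ B = {19, 37}

{19, 37}


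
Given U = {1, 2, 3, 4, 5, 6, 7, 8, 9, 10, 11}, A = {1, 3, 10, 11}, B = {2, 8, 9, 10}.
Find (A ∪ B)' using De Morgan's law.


U = {1, 2, 3, 4, 5, 6, 7, 8, 9, 10, 11}
A = {1, 3, 10, 11}, B = {2, 8, 9, 10}
A ∪ B = {1, 2, 3, 8, 9, 10, 11}
(A ∪ B)' = U \ (A ∪ B) = {4, 5, 6, 7}
Verification via A' ∩ B': A' = {2, 4, 5, 6, 7, 8, 9}, B' = {1, 3, 4, 5, 6, 7, 11}
A' ∩ B' = {4, 5, 6, 7} ✓

{4, 5, 6, 7}


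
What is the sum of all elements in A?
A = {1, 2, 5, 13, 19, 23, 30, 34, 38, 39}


Set A = {1, 2, 5, 13, 19, 23, 30, 34, 38, 39}
Sum = 1 + 2 + 5 + 13 + 19 + 23 + 30 + 34 + 38 + 39 = 204

204


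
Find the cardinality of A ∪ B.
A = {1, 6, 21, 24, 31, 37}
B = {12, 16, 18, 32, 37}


Set A = {1, 6, 21, 24, 31, 37}, |A| = 6
Set B = {12, 16, 18, 32, 37}, |B| = 5
A ∩ B = {37}, |A ∩ B| = 1
|A ∪ B| = |A| + |B| - |A ∩ B| = 6 + 5 - 1 = 10

10


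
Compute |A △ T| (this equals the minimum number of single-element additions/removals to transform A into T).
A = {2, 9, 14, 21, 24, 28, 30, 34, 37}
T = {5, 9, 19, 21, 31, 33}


Set A = {2, 9, 14, 21, 24, 28, 30, 34, 37}
Set T = {5, 9, 19, 21, 31, 33}
Elements to remove from A (in A, not in T): {2, 14, 24, 28, 30, 34, 37} → 7 removals
Elements to add to A (in T, not in A): {5, 19, 31, 33} → 4 additions
Total edits = 7 + 4 = 11

11


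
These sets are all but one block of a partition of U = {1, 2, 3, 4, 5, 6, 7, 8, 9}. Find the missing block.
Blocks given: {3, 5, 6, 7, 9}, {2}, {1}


U = {1, 2, 3, 4, 5, 6, 7, 8, 9}
Shown blocks: {3, 5, 6, 7, 9}, {2}, {1}
A partition's blocks are pairwise disjoint and cover U, so the missing block = U \ (union of shown blocks).
Union of shown blocks: {1, 2, 3, 5, 6, 7, 9}
Missing block = U \ (union) = {4, 8}

{4, 8}


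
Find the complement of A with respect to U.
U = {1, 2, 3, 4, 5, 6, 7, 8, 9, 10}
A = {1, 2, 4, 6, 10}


Universal set U = {1, 2, 3, 4, 5, 6, 7, 8, 9, 10}
Set A = {1, 2, 4, 6, 10}
A' = U \ A = elements in U but not in A
Checking each element of U:
1 (in A, exclude), 2 (in A, exclude), 3 (not in A, include), 4 (in A, exclude), 5 (not in A, include), 6 (in A, exclude), 7 (not in A, include), 8 (not in A, include), 9 (not in A, include), 10 (in A, exclude)
A' = {3, 5, 7, 8, 9}

{3, 5, 7, 8, 9}


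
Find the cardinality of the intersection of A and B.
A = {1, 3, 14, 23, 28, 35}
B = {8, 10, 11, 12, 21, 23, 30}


Set A = {1, 3, 14, 23, 28, 35}
Set B = {8, 10, 11, 12, 21, 23, 30}
A ∩ B = {23}
|A ∩ B| = 1

1


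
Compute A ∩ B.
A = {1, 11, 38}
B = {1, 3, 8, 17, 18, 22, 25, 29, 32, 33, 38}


Set A = {1, 11, 38}
Set B = {1, 3, 8, 17, 18, 22, 25, 29, 32, 33, 38}
A ∩ B includes only elements in both sets.
Check each element of A against B:
1 ✓, 11 ✗, 38 ✓
A ∩ B = {1, 38}

{1, 38}


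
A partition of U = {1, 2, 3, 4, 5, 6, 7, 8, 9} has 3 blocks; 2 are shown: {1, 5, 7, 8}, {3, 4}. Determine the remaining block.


U = {1, 2, 3, 4, 5, 6, 7, 8, 9}
Shown blocks: {1, 5, 7, 8}, {3, 4}
A partition's blocks are pairwise disjoint and cover U, so the missing block = U \ (union of shown blocks).
Union of shown blocks: {1, 3, 4, 5, 7, 8}
Missing block = U \ (union) = {2, 6, 9}

{2, 6, 9}


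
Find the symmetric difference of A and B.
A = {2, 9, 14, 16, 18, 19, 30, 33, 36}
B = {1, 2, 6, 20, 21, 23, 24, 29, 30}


Set A = {2, 9, 14, 16, 18, 19, 30, 33, 36}
Set B = {1, 2, 6, 20, 21, 23, 24, 29, 30}
A △ B = (A \ B) ∪ (B \ A)
Elements in A but not B: {9, 14, 16, 18, 19, 33, 36}
Elements in B but not A: {1, 6, 20, 21, 23, 24, 29}
A △ B = {1, 6, 9, 14, 16, 18, 19, 20, 21, 23, 24, 29, 33, 36}

{1, 6, 9, 14, 16, 18, 19, 20, 21, 23, 24, 29, 33, 36}


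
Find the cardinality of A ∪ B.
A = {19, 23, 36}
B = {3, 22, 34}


Set A = {19, 23, 36}, |A| = 3
Set B = {3, 22, 34}, |B| = 3
A ∩ B = {}, |A ∩ B| = 0
|A ∪ B| = |A| + |B| - |A ∩ B| = 3 + 3 - 0 = 6

6


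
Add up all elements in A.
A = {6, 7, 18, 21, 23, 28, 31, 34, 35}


Set A = {6, 7, 18, 21, 23, 28, 31, 34, 35}
Sum = 6 + 7 + 18 + 21 + 23 + 28 + 31 + 34 + 35 = 203

203


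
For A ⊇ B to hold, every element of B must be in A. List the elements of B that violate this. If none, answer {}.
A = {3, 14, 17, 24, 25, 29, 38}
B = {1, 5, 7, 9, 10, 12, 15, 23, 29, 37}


Set A = {3, 14, 17, 24, 25, 29, 38}
Set B = {1, 5, 7, 9, 10, 12, 15, 23, 29, 37}
Check each element of B against A:
1 ∉ A (include), 5 ∉ A (include), 7 ∉ A (include), 9 ∉ A (include), 10 ∉ A (include), 12 ∉ A (include), 15 ∉ A (include), 23 ∉ A (include), 29 ∈ A, 37 ∉ A (include)
Elements of B not in A: {1, 5, 7, 9, 10, 12, 15, 23, 37}

{1, 5, 7, 9, 10, 12, 15, 23, 37}


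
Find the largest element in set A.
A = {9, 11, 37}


Set A = {9, 11, 37}
Elements in ascending order: 9, 11, 37
The largest element is 37.

37


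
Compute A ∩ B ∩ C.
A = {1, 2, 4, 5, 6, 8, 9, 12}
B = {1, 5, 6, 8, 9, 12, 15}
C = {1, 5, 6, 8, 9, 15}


Set A = {1, 2, 4, 5, 6, 8, 9, 12}
Set B = {1, 5, 6, 8, 9, 12, 15}
Set C = {1, 5, 6, 8, 9, 15}
First, A ∩ B = {1, 5, 6, 8, 9, 12}
Then, (A ∩ B) ∩ C = {1, 5, 6, 8, 9}

{1, 5, 6, 8, 9}


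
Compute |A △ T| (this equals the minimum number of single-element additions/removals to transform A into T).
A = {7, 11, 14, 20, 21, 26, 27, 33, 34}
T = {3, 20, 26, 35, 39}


Set A = {7, 11, 14, 20, 21, 26, 27, 33, 34}
Set T = {3, 20, 26, 35, 39}
Elements to remove from A (in A, not in T): {7, 11, 14, 21, 27, 33, 34} → 7 removals
Elements to add to A (in T, not in A): {3, 35, 39} → 3 additions
Total edits = 7 + 3 = 10

10


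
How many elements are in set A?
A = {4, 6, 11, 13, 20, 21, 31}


Set A = {4, 6, 11, 13, 20, 21, 31}
Listing elements: 4, 6, 11, 13, 20, 21, 31
Counting: 7 elements
|A| = 7

7


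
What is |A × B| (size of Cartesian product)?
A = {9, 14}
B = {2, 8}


Set A = {9, 14} has 2 elements.
Set B = {2, 8} has 2 elements.
|A × B| = |A| × |B| = 2 × 2 = 4

4
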